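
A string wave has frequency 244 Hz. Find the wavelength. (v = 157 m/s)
λ = v/f = 0.6434 m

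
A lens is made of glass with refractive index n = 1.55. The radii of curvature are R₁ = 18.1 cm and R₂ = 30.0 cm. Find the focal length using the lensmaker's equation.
1/f = (n − 1)(1/R₁ − 1/R₂) → f = 82.96 cm (converging lens)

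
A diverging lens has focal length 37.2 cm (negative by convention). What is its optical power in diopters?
P = 1/f = -2.688 D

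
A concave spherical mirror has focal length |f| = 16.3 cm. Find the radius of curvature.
R = 2|f| = 32.6 cm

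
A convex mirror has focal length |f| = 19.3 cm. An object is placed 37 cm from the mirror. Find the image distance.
f = −19.3 cm (convex); 1/di = 1/f − 1/do → di = -12.68 cm (virtual image, behind mirror)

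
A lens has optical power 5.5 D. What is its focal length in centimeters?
f = 1/P = 18.18 cm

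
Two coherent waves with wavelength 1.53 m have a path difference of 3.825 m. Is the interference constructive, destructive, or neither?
destructive — path difference = 2.5λ, an odd multiple of λ/2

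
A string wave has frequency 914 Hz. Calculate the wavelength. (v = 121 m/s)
λ = v/f = 0.1324 m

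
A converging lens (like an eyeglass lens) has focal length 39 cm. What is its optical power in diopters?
P = 1/f = 2.564 D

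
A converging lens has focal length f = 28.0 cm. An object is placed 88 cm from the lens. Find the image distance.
1/di = 1/f − 1/do → di = 41.07 cm (real image)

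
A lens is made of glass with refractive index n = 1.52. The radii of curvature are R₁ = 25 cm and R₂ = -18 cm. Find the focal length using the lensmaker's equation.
1/f = (n − 1)(1/R₁ − 1/R₂) → f = 20.13 cm (converging lens)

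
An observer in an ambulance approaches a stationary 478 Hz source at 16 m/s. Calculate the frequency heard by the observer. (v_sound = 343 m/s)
f_obs = f·(v + v_o)/v = 500.3 Hz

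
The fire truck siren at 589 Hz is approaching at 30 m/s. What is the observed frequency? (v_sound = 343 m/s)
f_obs = f·v/(v − v_s) = 645.5 Hz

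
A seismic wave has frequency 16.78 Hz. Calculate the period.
T = 1/f = 0.05959 s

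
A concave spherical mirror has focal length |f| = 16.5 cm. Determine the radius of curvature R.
R = 2|f| = 33 cm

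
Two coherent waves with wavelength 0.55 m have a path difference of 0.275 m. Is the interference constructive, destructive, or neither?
destructive — path difference = 0.5λ, an odd multiple of λ/2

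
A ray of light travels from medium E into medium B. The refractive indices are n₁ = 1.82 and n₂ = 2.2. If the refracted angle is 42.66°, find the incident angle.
sin θ₁ = (n₂/n₁)·sin θ₂ → θ₁ = 55°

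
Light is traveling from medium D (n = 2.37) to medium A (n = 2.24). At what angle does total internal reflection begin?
θc = arcsin(n₂/n₁) = 70.93°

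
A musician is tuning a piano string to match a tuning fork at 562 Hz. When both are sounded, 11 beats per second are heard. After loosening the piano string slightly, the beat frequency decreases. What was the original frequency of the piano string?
573 Hz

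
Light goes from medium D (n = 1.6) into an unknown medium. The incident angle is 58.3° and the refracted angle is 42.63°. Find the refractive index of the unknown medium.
n₂ = n₁·sin θ₁ / sin θ₂ = 2.01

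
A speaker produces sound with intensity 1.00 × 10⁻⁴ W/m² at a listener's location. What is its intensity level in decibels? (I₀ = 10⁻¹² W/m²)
β = 10·log₁₀(I/I₀) = 80 dB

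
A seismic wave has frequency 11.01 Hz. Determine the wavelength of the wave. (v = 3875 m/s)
λ = v/f = 352 m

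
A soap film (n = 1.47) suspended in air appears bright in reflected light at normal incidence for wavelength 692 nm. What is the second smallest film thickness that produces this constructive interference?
2nt = (m − ½)λ with m = 2 → t = (m − ½)λ/(2n) = 353.1 nm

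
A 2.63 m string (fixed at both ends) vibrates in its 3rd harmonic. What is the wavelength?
λₙ = 2L/n = 1.753 m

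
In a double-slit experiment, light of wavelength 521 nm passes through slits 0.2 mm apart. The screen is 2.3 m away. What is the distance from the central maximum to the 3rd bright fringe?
y = mλL/d = 17.97 mm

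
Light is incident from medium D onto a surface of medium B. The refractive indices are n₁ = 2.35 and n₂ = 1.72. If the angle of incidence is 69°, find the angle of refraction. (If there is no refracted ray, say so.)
sin θ₂ = (n₁/n₂)·sin θ₁ = 1.276 > 1, so there is no refracted ray — the light undergoes total internal reflection.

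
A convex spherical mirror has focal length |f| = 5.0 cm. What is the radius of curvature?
R = 2|f| = 10 cm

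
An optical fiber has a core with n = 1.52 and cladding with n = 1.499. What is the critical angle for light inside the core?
θc = arcsin(n_cladding/n_core) = 80.46°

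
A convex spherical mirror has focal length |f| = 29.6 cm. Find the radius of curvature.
R = 2|f| = 59.2 cm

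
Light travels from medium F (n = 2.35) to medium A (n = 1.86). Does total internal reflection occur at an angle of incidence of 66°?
θc = arcsin(n₂/n₁) = 52.32°; 66° > θc, so yes — total internal reflection.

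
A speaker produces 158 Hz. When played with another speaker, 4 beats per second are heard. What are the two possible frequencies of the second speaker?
f₂ = 158 ± 4 Hz → 162 Hz or 154 Hz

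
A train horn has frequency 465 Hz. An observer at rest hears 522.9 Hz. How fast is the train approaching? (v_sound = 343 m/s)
v_s = v·(1 − f/f_obs) = 37.98 m/s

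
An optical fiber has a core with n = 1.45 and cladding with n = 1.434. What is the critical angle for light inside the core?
θc = arcsin(n_cladding/n_core) = 81.48°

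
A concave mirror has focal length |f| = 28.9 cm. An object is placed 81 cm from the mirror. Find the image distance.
f = +28.9 cm (concave); 1/di = 1/f − 1/do → di = 44.93 cm (real image, in front of mirror)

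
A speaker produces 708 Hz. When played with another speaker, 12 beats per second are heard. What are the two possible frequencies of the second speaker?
f₂ = 708 ± 12 Hz → 720 Hz or 696 Hz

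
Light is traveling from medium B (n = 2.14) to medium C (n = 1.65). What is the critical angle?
θc = arcsin(n₂/n₁) = 50.45°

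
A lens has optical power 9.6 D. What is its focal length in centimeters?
f = 1/P = 10.42 cm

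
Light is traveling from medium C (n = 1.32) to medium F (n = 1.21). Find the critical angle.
θc = arcsin(n₂/n₁) = 66.44°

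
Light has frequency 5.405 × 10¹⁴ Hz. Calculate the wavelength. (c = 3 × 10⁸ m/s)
λ = c/f = 555 nm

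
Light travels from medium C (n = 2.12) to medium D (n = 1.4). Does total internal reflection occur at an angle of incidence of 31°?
θc = arcsin(n₂/n₁) = 41.33°; 31° < θc, so no — the ray refracts.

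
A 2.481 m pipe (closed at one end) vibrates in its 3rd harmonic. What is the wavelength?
λₙ = 4L/n = 3.308 m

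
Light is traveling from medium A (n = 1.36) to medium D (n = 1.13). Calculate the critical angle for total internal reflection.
θc = arcsin(n₂/n₁) = 56.19°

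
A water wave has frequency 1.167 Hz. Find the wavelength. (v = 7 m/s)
λ = v/f = 5.998 m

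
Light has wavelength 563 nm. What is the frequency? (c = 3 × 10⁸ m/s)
f = c/λ = 5.329 × 10¹⁴ Hz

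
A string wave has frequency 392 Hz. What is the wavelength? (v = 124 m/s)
λ = v/f = 0.3163 m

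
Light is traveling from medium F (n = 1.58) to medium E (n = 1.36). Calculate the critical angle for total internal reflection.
θc = arcsin(n₂/n₁) = 59.4°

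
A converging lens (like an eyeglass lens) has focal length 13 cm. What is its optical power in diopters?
P = 1/f = 7.692 D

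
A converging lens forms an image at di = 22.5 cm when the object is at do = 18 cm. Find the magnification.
M = −di/do = -1.25 (inverted image)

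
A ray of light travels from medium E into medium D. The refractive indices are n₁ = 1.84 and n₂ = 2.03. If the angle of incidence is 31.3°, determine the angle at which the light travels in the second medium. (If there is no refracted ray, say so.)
sin θ₂ = (n₁/n₂)·sin θ₁ = 0.4709 → θ₂ = 28.09°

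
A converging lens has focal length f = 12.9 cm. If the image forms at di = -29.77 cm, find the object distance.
1/do = 1/f − 1/di → do = 9 cm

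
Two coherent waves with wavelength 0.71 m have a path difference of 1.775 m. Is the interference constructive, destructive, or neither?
destructive — path difference = 2.5λ, an odd multiple of λ/2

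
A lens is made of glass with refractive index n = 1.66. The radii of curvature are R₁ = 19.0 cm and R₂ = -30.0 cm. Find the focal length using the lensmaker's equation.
1/f = (n − 1)(1/R₁ − 1/R₂) → f = 17.63 cm (converging lens)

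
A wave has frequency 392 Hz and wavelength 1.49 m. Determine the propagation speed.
v = fλ = 584.1 m/s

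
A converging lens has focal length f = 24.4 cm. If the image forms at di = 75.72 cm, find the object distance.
1/do = 1/f − 1/di → do = 36 cm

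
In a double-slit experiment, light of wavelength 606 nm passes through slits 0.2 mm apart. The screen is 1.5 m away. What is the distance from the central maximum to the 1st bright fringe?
y = mλL/d = 4.545 mm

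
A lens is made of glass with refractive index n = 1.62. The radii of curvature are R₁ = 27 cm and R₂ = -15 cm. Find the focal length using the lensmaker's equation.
1/f = (n − 1)(1/R₁ − 1/R₂) → f = 15.55 cm (converging lens)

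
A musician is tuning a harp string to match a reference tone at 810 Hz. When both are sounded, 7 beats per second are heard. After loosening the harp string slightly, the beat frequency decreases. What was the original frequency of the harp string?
817 Hz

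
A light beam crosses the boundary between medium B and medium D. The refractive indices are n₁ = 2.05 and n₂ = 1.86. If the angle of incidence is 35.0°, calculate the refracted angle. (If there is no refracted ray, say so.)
sin θ₂ = (n₁/n₂)·sin θ₁ = 0.6322 → θ₂ = 39.21°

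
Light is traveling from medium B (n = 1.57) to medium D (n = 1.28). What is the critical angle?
θc = arcsin(n₂/n₁) = 54.62°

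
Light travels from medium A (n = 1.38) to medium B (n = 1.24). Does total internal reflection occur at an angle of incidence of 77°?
θc = arcsin(n₂/n₁) = 63.97°; 77° > θc, so yes — total internal reflection.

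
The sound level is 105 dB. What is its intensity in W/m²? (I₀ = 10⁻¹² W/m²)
I = I₀·10^(β/10) = 3.16 × 10⁻² W/m²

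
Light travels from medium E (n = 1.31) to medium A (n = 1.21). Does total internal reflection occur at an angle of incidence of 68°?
θc = arcsin(n₂/n₁) = 67.47°; 68° > θc, so yes — total internal reflection.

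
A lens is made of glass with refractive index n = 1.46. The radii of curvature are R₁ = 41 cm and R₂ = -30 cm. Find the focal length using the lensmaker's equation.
1/f = (n − 1)(1/R₁ − 1/R₂) → f = 37.66 cm (converging lens)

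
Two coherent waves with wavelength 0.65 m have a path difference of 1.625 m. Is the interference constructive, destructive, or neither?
destructive — path difference = 2.5λ, an odd multiple of λ/2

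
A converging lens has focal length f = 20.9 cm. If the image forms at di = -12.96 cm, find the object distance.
1/do = 1/f − 1/di → do = 8 cm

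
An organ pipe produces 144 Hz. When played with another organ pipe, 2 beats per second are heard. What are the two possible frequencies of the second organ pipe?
f₂ = 144 ± 2 Hz → 146 Hz or 142 Hz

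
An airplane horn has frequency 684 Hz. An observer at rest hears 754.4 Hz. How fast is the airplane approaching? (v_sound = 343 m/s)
v_s = v·(1 − f/f_obs) = 32.01 m/s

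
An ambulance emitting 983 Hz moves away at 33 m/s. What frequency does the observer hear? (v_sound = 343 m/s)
f_obs = f·v/(v + v_s) = 896.7 Hz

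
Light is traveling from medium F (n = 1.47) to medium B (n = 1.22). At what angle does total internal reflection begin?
θc = arcsin(n₂/n₁) = 56.09°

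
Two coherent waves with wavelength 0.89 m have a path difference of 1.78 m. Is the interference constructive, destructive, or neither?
constructive — path difference = 2λ, a whole number of wavelengths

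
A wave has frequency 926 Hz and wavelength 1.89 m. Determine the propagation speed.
v = fλ = 1750 m/s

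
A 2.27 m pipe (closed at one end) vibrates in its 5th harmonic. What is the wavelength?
λₙ = 4L/n = 1.816 m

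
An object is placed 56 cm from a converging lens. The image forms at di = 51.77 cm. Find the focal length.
1/f = 1/do + 1/di → f = 26.9 cm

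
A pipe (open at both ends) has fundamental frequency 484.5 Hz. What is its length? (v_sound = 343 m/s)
L = v/(2f₁) = 0.354 m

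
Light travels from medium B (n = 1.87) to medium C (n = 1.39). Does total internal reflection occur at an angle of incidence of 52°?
θc = arcsin(n₂/n₁) = 48.01°; 52° > θc, so yes — total internal reflection.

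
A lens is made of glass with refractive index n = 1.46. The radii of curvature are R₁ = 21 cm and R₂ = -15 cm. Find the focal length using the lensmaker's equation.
1/f = (n − 1)(1/R₁ − 1/R₂) → f = 19.02 cm (converging lens)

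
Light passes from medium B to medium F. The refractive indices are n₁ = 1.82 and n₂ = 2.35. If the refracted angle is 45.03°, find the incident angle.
sin θ₁ = (n₂/n₁)·sin θ₂ → θ₁ = 65.99°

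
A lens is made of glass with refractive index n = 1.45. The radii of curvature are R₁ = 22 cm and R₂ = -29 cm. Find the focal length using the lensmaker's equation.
1/f = (n − 1)(1/R₁ − 1/R₂) → f = 27.8 cm (converging lens)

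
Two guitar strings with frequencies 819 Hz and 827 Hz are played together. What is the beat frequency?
8 Hz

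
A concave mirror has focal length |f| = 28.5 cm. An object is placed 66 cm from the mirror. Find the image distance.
f = +28.5 cm (concave); 1/di = 1/f − 1/do → di = 50.16 cm (real image, in front of mirror)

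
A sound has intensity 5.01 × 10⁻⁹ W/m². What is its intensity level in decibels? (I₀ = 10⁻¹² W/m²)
β = 10·log₁₀(I/I₀) = 37 dB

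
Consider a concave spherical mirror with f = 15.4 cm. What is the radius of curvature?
R = 2|f| = 30.8 cm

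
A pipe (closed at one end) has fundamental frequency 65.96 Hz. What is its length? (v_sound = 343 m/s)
L = v/(4f₁) = 1.3 m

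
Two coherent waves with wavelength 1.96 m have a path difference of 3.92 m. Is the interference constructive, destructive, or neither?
constructive — path difference = 2λ, a whole number of wavelengths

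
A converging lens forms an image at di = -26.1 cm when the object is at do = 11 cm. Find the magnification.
M = −di/do = 2.373 (upright image)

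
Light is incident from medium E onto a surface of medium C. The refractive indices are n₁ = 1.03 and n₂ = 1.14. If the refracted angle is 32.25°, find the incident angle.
sin θ₁ = (n₂/n₁)·sin θ₂ → θ₁ = 36.2°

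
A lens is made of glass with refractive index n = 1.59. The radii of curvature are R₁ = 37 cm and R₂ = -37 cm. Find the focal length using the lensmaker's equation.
1/f = (n − 1)(1/R₁ − 1/R₂) → f = 31.36 cm (converging lens)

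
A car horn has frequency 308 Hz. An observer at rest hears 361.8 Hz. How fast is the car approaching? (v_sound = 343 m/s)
v_s = v·(1 − f/f_obs) = 51 m/s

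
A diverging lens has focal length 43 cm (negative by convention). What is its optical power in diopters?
P = 1/f = -2.326 D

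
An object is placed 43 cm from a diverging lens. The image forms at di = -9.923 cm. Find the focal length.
1/f = 1/do + 1/di → f = -12.9 cm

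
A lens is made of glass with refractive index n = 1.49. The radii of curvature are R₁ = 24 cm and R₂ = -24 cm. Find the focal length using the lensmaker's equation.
1/f = (n − 1)(1/R₁ − 1/R₂) → f = 24.49 cm (converging lens)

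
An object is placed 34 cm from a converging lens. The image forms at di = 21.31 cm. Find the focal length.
1/f = 1/do + 1/di → f = 13.1 cm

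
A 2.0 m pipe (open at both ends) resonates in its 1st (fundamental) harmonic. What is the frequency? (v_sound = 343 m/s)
fₙ = nv/(2L) = 85.75 Hz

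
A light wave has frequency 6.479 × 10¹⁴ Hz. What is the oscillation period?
T = 1/f = 1.543 × 10⁻¹⁵ s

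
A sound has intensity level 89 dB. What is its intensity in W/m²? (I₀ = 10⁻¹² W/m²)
I = I₀·10^(β/10) = 7.94 × 10⁻⁴ W/m²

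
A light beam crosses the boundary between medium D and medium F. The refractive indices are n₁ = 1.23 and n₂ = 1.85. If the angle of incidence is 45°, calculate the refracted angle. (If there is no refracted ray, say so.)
sin θ₂ = (n₁/n₂)·sin θ₁ = 0.4701 → θ₂ = 28.04°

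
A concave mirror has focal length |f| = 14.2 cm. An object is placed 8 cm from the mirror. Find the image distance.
f = +14.2 cm (concave); 1/di = 1/f − 1/do → di = -18.32 cm (virtual image, behind mirror)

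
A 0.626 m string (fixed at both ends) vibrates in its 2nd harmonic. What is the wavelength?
λₙ = 2L/n = 0.626 m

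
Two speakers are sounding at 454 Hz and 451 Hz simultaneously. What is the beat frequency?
3 Hz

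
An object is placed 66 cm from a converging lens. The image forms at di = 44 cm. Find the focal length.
1/f = 1/do + 1/di → f = 26.4 cm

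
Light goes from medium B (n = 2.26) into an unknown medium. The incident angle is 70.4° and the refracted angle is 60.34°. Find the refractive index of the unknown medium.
n₂ = n₁·sin θ₁ / sin θ₂ = 2.45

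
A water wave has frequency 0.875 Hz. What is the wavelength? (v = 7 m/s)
λ = v/f = 8 m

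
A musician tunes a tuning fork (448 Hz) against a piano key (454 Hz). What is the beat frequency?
6 Hz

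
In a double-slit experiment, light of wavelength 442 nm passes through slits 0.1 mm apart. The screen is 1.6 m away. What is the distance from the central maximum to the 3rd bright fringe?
y = mλL/d = 21.22 mm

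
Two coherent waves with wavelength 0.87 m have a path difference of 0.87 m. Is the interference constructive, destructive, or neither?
constructive — path difference = 1λ, a whole number of wavelengths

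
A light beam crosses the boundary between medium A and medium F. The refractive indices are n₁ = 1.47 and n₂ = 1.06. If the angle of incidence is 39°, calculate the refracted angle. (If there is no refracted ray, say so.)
sin θ₂ = (n₁/n₂)·sin θ₁ = 0.8727 → θ₂ = 60.78°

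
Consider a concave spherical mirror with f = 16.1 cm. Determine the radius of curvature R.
R = 2|f| = 32.2 cm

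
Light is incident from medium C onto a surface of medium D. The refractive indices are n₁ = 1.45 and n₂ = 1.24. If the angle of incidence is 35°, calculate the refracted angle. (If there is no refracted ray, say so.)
sin θ₂ = (n₁/n₂)·sin θ₁ = 0.6707 → θ₂ = 42.12°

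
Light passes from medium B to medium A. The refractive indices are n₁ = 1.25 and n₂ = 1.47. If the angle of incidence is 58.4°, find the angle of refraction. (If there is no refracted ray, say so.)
sin θ₂ = (n₁/n₂)·sin θ₁ = 0.7243 → θ₂ = 46.41°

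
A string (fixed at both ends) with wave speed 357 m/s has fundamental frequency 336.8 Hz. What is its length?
L = v/(2f₁) = 0.53 m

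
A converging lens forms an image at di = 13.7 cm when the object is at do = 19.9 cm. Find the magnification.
M = −di/do = -0.6884 (inverted image)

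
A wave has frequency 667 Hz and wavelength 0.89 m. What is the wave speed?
v = fλ = 593.6 m/s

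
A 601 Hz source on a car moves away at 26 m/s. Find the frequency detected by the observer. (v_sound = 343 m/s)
f_obs = f·v/(v + v_s) = 558.7 Hz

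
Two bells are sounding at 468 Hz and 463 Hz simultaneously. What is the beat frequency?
5 Hz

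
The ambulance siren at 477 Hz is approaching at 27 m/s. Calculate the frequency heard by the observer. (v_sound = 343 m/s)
f_obs = f·v/(v − v_s) = 517.8 Hz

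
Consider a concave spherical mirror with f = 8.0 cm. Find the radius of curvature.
R = 2|f| = 16 cm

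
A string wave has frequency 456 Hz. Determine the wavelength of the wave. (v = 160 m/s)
λ = v/f = 0.3509 m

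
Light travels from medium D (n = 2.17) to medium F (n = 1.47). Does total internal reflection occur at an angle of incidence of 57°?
θc = arcsin(n₂/n₁) = 42.64°; 57° > θc, so yes — total internal reflection.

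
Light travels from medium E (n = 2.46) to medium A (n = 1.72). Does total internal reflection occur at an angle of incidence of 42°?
θc = arcsin(n₂/n₁) = 44.36°; 42° < θc, so no — the ray refracts.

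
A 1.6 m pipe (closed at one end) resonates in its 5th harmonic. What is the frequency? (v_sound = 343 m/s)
fₙ = nv/(4L) = 268 Hz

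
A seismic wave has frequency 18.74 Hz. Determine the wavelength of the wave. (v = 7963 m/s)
λ = v/f = 424.9 m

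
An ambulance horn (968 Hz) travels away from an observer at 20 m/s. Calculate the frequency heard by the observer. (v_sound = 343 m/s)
f_obs = f·v/(v + v_s) = 914.7 Hz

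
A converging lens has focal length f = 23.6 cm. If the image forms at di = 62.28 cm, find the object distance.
1/do = 1/f − 1/di → do = 38 cm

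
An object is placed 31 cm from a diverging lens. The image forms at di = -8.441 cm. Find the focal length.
1/f = 1/do + 1/di → f = -11.6 cm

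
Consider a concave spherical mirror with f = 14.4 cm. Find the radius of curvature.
R = 2|f| = 28.8 cm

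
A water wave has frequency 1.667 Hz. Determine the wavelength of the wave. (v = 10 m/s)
λ = v/f = 5.999 m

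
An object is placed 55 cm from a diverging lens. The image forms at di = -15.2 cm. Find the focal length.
1/f = 1/do + 1/di → f = -21.01 cm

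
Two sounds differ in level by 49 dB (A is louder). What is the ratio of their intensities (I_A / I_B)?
I_A/I_B = 10^(Δβ/10) = 79430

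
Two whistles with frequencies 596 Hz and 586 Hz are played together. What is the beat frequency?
10 Hz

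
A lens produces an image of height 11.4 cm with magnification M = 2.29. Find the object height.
ho = |hi|/|M| = 4.978 cm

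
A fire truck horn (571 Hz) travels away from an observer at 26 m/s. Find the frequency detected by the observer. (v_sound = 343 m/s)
f_obs = f·v/(v + v_s) = 530.8 Hz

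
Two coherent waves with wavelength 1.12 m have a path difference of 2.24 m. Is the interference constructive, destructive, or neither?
constructive — path difference = 2λ, a whole number of wavelengths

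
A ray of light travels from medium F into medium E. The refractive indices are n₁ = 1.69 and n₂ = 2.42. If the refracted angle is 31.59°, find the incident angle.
sin θ₁ = (n₂/n₁)·sin θ₂ → θ₁ = 48.6°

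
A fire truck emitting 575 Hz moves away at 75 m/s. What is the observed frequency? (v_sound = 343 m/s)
f_obs = f·v/(v + v_s) = 471.8 Hz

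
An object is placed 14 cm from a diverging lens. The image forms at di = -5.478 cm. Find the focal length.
1/f = 1/do + 1/di → f = -8.999 cm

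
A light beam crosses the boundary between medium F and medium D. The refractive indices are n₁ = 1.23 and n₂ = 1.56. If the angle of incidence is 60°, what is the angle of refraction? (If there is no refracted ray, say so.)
sin θ₂ = (n₁/n₂)·sin θ₁ = 0.6828 → θ₂ = 43.07°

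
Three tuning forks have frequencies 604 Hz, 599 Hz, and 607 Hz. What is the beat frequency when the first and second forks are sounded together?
5 Hz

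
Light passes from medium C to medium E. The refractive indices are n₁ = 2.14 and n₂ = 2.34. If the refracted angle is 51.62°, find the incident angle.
sin θ₁ = (n₂/n₁)·sin θ₂ → θ₁ = 59°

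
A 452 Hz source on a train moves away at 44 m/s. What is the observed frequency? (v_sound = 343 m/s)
f_obs = f·v/(v + v_s) = 400.6 Hz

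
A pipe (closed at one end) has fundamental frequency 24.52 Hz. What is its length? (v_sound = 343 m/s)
L = v/(4f₁) = 3.497 m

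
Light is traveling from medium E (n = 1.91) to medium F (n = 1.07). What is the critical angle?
θc = arcsin(n₂/n₁) = 34.07°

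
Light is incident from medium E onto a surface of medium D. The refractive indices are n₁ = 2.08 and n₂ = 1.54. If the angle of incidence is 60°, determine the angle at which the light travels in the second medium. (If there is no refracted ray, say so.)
sin θ₂ = (n₁/n₂)·sin θ₁ = 1.17 > 1, so there is no refracted ray — the light undergoes total internal reflection.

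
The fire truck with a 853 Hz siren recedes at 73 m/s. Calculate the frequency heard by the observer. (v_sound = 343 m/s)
f_obs = f·v/(v + v_s) = 703.3 Hz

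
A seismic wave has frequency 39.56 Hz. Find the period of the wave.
T = 1/f = 0.02528 s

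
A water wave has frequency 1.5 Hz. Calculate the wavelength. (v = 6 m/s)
λ = v/f = 4 m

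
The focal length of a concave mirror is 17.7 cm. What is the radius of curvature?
R = 2|f| = 35.4 cm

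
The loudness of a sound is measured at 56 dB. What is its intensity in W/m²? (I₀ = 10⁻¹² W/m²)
I = I₀·10^(β/10) = 3.98 × 10⁻⁷ W/m²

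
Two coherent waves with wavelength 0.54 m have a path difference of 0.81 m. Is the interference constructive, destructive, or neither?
destructive — path difference = 1.5λ, an odd multiple of λ/2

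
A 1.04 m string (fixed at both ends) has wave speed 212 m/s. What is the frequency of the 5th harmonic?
fₙ = nv/(2L) = 509.6 Hz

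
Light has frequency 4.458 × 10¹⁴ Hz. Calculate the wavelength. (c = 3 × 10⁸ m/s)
λ = c/f = 672.9 nm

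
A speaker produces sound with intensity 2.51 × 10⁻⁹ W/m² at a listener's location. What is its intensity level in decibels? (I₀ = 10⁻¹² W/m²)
β = 10·log₁₀(I/I₀) = 34 dB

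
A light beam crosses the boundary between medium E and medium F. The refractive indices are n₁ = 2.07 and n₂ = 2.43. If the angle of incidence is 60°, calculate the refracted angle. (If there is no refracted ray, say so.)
sin θ₂ = (n₁/n₂)·sin θ₁ = 0.7377 → θ₂ = 47.54°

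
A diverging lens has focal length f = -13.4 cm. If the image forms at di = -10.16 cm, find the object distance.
1/do = 1/f − 1/di → do = 42.02 cm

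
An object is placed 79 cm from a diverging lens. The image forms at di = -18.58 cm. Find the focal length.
1/f = 1/do + 1/di → f = -24.29 cm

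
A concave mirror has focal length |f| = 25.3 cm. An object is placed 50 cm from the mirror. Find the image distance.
f = +25.3 cm (concave); 1/di = 1/f − 1/do → di = 51.21 cm (real image, in front of mirror)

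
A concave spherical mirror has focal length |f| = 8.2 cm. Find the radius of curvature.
R = 2|f| = 16.4 cm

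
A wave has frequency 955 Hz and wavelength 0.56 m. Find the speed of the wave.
v = fλ = 534.8 m/s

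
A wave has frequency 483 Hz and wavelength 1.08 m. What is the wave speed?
v = fλ = 521.6 m/s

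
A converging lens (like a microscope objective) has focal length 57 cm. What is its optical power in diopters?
P = 1/f = 1.754 D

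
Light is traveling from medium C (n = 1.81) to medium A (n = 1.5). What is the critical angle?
θc = arcsin(n₂/n₁) = 55.97°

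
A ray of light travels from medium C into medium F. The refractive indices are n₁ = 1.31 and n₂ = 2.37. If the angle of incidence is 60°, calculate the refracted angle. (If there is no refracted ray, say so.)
sin θ₂ = (n₁/n₂)·sin θ₁ = 0.4787 → θ₂ = 28.6°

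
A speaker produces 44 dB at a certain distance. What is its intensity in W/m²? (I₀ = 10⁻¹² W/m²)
I = I₀·10^(β/10) = 2.51 × 10⁻⁸ W/m²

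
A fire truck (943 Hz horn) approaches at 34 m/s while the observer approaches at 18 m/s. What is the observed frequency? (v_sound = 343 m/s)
f_obs = f·(v + v_o)/(v − v_s) = 1102 Hz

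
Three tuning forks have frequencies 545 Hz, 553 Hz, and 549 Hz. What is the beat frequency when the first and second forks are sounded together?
8 Hz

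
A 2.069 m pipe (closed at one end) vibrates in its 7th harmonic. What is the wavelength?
λₙ = 4L/n = 1.182 m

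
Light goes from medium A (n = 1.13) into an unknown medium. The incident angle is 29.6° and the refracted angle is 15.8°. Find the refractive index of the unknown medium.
n₂ = n₁·sin θ₁ / sin θ₂ = 2.05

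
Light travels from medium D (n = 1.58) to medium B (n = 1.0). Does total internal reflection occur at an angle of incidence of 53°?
θc = arcsin(n₂/n₁) = 39.27°; 53° > θc, so yes — total internal reflection.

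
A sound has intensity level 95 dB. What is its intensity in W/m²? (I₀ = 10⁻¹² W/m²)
I = I₀·10^(β/10) = 3.16 × 10⁻³ W/m²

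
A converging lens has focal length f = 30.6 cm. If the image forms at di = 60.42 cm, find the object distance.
1/do = 1/f − 1/di → do = 62 cm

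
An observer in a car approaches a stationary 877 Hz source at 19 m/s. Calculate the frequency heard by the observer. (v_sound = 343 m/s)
f_obs = f·(v + v_o)/v = 925.6 Hz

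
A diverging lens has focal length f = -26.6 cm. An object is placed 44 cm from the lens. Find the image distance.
1/di = 1/f − 1/do → di = -16.58 cm (virtual image)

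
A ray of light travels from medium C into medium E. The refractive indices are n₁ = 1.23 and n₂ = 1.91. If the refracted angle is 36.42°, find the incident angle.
sin θ₁ = (n₂/n₁)·sin θ₂ → θ₁ = 67.21°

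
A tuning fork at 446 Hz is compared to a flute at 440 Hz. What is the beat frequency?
6 Hz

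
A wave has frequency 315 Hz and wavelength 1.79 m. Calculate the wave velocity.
v = fλ = 563.9 m/s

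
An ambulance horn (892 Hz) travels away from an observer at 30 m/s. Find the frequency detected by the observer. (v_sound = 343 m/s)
f_obs = f·v/(v + v_s) = 820.3 Hz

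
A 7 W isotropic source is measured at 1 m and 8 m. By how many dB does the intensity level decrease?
Δβ = 20·log₁₀(r₂/r₁) = 18.06 dB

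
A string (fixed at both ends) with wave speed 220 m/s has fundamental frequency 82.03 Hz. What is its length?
L = v/(2f₁) = 1.341 m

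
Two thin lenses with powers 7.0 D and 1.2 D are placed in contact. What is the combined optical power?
P_total = P₁ + P₂ = 8.2 D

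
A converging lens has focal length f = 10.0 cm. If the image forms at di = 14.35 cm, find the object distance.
1/do = 1/f − 1/di → do = 32.99 cm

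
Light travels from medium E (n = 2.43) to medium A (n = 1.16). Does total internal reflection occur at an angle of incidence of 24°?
θc = arcsin(n₂/n₁) = 28.51°; 24° < θc, so no — the ray refracts.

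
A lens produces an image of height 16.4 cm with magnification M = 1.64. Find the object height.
ho = |hi|/|M| = 10 cm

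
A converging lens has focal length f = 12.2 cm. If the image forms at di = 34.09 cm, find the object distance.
1/do = 1/f − 1/di → do = 19 cm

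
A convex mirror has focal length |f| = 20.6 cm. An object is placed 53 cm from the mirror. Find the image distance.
f = −20.6 cm (convex); 1/di = 1/f − 1/do → di = -14.83 cm (virtual image, behind mirror)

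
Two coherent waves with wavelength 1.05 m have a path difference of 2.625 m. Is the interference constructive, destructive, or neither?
destructive — path difference = 2.5λ, an odd multiple of λ/2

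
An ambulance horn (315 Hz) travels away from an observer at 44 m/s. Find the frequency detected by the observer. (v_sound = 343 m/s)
f_obs = f·v/(v + v_s) = 279.2 Hz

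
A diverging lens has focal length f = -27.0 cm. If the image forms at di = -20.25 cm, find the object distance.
1/do = 1/f − 1/di → do = 81 cm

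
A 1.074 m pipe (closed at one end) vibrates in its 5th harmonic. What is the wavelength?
λₙ = 4L/n = 0.8592 m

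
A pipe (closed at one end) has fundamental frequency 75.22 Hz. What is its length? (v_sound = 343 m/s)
L = v/(4f₁) = 1.14 m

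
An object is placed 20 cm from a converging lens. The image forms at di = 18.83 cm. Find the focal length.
1/f = 1/do + 1/di → f = 9.699 cm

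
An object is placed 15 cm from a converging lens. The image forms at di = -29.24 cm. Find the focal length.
1/f = 1/do + 1/di → f = 30.8 cm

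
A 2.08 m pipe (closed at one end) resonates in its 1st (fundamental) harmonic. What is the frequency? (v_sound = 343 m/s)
fₙ = nv/(4L) = 41.23 Hz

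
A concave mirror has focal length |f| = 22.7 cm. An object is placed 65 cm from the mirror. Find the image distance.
f = +22.7 cm (concave); 1/di = 1/f − 1/do → di = 34.88 cm (real image, in front of mirror)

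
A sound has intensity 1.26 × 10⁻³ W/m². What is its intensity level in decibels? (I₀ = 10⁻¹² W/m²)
β = 10·log₁₀(I/I₀) = 91 dB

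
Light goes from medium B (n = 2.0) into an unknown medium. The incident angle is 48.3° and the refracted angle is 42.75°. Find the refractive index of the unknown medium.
n₂ = n₁·sin θ₁ / sin θ₂ = 2.2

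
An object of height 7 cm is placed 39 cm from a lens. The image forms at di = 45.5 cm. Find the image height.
hi = (-di/do) × ho = -8.167 cm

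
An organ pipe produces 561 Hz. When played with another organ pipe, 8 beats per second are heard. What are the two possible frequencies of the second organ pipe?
f₂ = 561 ± 8 Hz → 569 Hz or 553 Hz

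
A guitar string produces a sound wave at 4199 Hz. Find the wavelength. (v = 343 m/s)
λ = v/f = 0.08169 m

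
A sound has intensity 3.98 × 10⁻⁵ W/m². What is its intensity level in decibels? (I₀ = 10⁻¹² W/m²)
β = 10·log₁₀(I/I₀) = 76 dB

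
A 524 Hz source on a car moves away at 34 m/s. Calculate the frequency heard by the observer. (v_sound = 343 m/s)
f_obs = f·v/(v + v_s) = 476.7 Hz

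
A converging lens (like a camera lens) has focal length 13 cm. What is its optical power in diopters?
P = 1/f = 7.692 D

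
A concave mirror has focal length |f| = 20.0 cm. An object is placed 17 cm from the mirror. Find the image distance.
f = +20.0 cm (concave); 1/di = 1/f − 1/do → di = -113.3 cm (virtual image, behind mirror)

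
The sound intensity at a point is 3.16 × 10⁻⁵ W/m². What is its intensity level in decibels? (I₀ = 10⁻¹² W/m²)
β = 10·log₁₀(I/I₀) = 75 dB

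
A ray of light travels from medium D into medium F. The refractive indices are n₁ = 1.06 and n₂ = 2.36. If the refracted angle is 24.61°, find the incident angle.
sin θ₁ = (n₂/n₁)·sin θ₂ → θ₁ = 68°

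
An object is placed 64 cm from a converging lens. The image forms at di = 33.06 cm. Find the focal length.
1/f = 1/do + 1/di → f = 21.8 cm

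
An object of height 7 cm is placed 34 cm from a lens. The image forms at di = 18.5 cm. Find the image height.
hi = (-di/do) × ho = -3.809 cm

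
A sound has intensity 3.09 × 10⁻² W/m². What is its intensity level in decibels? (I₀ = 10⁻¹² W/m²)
β = 10·log₁₀(I/I₀) = 104.9 dB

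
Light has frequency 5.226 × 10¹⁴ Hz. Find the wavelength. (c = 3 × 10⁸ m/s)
λ = c/f = 574.1 nm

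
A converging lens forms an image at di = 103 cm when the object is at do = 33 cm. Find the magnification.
M = −di/do = -3.121 (inverted image)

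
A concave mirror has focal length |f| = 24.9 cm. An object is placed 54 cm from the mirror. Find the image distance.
f = +24.9 cm (concave); 1/di = 1/f − 1/do → di = 46.21 cm (real image, in front of mirror)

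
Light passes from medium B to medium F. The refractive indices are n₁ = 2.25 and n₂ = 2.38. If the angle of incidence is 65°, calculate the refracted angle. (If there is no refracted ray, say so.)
sin θ₂ = (n₁/n₂)·sin θ₁ = 0.8568 → θ₂ = 58.96°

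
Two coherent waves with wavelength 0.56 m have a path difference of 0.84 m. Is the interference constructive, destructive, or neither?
destructive — path difference = 1.5λ, an odd multiple of λ/2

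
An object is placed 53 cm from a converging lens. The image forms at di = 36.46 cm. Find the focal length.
1/f = 1/do + 1/di → f = 21.6 cm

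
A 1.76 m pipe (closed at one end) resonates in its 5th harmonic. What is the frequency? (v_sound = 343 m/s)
fₙ = nv/(4L) = 243.6 Hz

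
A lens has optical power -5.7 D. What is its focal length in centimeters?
f = 1/P = -17.54 cm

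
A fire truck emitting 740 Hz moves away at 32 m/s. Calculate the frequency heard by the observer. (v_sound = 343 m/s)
f_obs = f·v/(v + v_s) = 676.9 Hz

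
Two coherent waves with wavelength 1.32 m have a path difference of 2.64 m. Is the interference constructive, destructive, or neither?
constructive — path difference = 2λ, a whole number of wavelengths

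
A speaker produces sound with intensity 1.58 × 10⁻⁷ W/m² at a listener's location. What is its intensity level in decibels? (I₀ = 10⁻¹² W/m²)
β = 10·log₁₀(I/I₀) = 51.99 dB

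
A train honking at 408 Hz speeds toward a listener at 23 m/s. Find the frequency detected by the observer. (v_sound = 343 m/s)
f_obs = f·v/(v − v_s) = 437.3 Hz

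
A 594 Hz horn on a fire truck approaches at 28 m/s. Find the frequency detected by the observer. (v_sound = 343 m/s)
f_obs = f·v/(v − v_s) = 646.8 Hz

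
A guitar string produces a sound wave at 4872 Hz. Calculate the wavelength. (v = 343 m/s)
λ = v/f = 0.0704 m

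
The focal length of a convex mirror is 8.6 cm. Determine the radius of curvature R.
R = 2|f| = 17.2 cm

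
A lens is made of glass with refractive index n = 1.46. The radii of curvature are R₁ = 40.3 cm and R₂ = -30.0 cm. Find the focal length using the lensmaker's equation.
1/f = (n − 1)(1/R₁ − 1/R₂) → f = 37.39 cm (converging lens)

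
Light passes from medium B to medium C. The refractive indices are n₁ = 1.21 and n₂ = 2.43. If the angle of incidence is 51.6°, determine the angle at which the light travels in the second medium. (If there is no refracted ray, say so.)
sin θ₂ = (n₁/n₂)·sin θ₁ = 0.3902 → θ₂ = 22.97°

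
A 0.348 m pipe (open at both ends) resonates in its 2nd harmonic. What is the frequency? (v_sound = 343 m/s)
fₙ = nv/(2L) = 985.6 Hz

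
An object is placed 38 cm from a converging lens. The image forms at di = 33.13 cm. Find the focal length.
1/f = 1/do + 1/di → f = 17.7 cm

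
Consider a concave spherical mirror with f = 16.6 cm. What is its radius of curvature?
R = 2|f| = 33.2 cm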